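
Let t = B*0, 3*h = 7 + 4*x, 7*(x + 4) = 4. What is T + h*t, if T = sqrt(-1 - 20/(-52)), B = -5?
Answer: 2*I*sqrt(26)/13 ≈ 0.78446*I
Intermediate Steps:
x = -24/7 (x = -4 + (1/7)*4 = -4 + 4/7 = -24/7 ≈ -3.4286)
h = -47/21 (h = (7 + 4*(-24/7))/3 = (7 - 96/7)/3 = (1/3)*(-47/7) = -47/21 ≈ -2.2381)
T = 2*I*sqrt(26)/13 (T = sqrt(-1 - 20*(-1/52)) = sqrt(-1 + 5/13) = sqrt(-8/13) = 2*I*sqrt(26)/13 ≈ 0.78446*I)
t = 0 (t = -5*0 = 0)
T + h*t = 2*I*sqrt(26)/13 - 47/21*0 = 2*I*sqrt(26)/13 + 0 = 2*I*sqrt(26)/13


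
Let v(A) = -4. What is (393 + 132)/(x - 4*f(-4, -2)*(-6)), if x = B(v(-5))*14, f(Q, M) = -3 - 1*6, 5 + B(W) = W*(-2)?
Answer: -175/58 ≈ -3.0172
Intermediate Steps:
B(W) = -5 - 2*W (B(W) = -5 + W*(-2) = -5 - 2*W)
f(Q, M) = -9 (f(Q, M) = -3 - 6 = -9)
x = 42 (x = (-5 - 2*(-4))*14 = (-5 + 8)*14 = 3*14 = 42)
(393 + 132)/(x - 4*f(-4, -2)*(-6)) = (393 + 132)/(42 - 4*(-9)*(-6)) = 525/(42 + 36*(-6)) = 525/(42 - 216) = 525/(-174) = 525*(-1/174) = -175/58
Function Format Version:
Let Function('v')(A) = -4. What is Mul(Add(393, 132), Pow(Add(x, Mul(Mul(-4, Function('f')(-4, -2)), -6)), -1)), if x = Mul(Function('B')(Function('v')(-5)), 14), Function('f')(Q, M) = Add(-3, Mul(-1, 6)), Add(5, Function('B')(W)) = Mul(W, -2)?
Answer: Rational(-175, 58) ≈ -3.0172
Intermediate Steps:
Function('B')(W) = Add(-5, Mul(-2, W)) (Function('B')(W) = Add(-5, Mul(W, -2)) = Add(-5, Mul(-2, W)))
Function('f')(Q, M) = -9 (Function('f')(Q, M) = Add(-3, -6) = -9)
x = 42 (x = Mul(Add(-5, Mul(-2, -4)), 14) = Mul(Add(-5, 8), 14) = Mul(3, 14) = 42)
Mul(Add(393, 132), Pow(Add(x, Mul(Mul(-4, Function('f')(-4, -2)), -6)), -1)) = Mul(Add(393, 132), Pow(Add(42, Mul(Mul(-4, -9), -6)), -1)) = Mul(525, Pow(Add(42, Mul(36, -6)), -1)) = Mul(525, Pow(Add(42, -216), -1)) = Mul(525, Pow(-174, -1)) = Mul(525, Rational(-1, 174)) = Rational(-175, 58)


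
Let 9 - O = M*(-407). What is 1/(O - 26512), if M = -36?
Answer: -1/41155 ≈ -2.4298e-5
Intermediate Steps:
O = -14643 (O = 9 - (-36)*(-407) = 9 - 1*14652 = 9 - 14652 = -14643)
1/(O - 26512) = 1/(-14643 - 26512) = 1/(-41155) = -1/41155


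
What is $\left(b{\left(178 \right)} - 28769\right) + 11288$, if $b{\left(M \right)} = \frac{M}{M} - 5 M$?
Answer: $-18370$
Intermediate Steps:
$b{\left(M \right)} = 1 - 5 M$
$\left(b{\left(178 \right)} - 28769\right) + 11288 = \left(\left(1 - 890\right) - 28769\right) + 11288 = \left(-889 - 28769\right) + 11288 = -29658 + 11288 = -18370$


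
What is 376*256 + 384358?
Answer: 480614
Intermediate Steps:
376*256 + 384358 = 96256 + 384358 = 480614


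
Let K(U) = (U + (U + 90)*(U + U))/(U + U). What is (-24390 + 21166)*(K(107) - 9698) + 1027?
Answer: 30630639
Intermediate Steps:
K(U) = (U + 2*U*(90 + U))/(2*U) (K(U) = (U + (90 + U)*(2*U))/((2*U)) = (U + 2*U*(90 + U))*(1/(2*U)) = (U + 2*U*(90 + U))/(2*U))
(-24390 + 21166)*(K(107) - 9698) + 1027 = (-24390 + 21166)*((181/2 + 107) - 9698) + 1027 = -3224*(395/2 - 9698) + 1027 = -3224*(-19001/2) + 1027 = 30629612 + 1027 = 30630639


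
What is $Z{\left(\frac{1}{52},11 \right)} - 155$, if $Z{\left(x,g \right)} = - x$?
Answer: $- \frac{8061}{52} \approx -155.02$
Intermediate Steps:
$Z{\left(\frac{1}{52},11 \right)} - 155 = - \frac{1}{52} - 155 = - \frac{8061}{52}$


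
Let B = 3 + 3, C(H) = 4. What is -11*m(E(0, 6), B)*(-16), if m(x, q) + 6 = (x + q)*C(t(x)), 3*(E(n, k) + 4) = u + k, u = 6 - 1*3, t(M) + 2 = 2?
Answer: 2464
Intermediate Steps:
t(M) = 0 (t(M) = -2 + 2 = 0)
u = 3 (u = 6 - 3 = 3)
B = 6
E(n, k) = -3 + k/3 (E(n, k) = -4 + (3 + k)/3 = -4 + (1 + k/3) = -3 + k/3)
m(x, q) = -6 + 4*q + 4*x (m(x, q) = -6 + (x + q)*4 = -6 + (q + x)*4 = -6 + (4*q + 4*x) = -6 + 4*q + 4*x)
-11*m(E(0, 6), B)*(-16) = -11*(-6 + 4*6 + 4*(-3 + (⅓)*6))*(-16) = -11*(-6 + 24 + 4*(-3 + 2))*(-16) = -11*(-6 + 24 + 4*(-1))*(-16) = -11*(-6 + 24 - 4)*(-16) = -11*14*(-16) = -154*(-16) = 2464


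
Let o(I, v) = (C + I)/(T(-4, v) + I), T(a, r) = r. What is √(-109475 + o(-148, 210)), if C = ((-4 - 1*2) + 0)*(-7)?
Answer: I*√105207118/31 ≈ 330.87*I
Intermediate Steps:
C = 42 (C = ((-4 - 2) + 0)*(-7) = (-6 + 0)*(-7) = -6*(-7) = 42)
o(I, v) = (42 + I)/(I + v) (o(I, v) = (42 + I)/(v + I) = (42 + I)/(I + v))
√(-109475 + o(-148, 210)) = √(-109475 + (42 - 148)/(-148 + 210)) = √(-109475 - 106/62) = √(-109475 + (1/62)*(-106)) = √(-109475 - 53/31) = √(-3393778/31) = I*√105207118/31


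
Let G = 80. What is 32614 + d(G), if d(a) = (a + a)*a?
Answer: 45414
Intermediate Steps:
d(a) = 2*a² (d(a) = (2*a)*a = 2*a²)
32614 + d(G) = 32614 + 2*80² = 32614 + 2*6400 = 32614 + 12800 = 45414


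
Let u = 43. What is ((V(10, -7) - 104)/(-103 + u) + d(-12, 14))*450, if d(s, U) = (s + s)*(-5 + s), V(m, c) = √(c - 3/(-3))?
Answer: 184380 - 15*I*√6/2 ≈ 1.8438e+5 - 18.371*I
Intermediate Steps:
V(m, c) = √(1 + c) (V(m, c) = √(c - 3*(-⅓)) = √(c + 1) = √(1 + c))
d(s, U) = 2*s*(-5 + s) (d(s, U) = (2*s)*(-5 + s) = 2*s*(-5 + s))
((V(10, -7) - 104)/(-103 + u) + d(-12, 14))*450 = ((√(1 - 7) - 104)/(-103 + 43) + 2*(-12)*(-5 - 12))*450 = ((√(-6) - 104)/(-60) + 2*(-12)*(-17))*450 = ((I*√6 - 104)*(-1/60) + 408)*450 = ((-104 + I*√6)*(-1/60) + 408)*450 = ((26/15 - I*√6/60) + 408)*450 = (6146/15 - I*√6/60)*450 = 184380 - 15*I*√6/2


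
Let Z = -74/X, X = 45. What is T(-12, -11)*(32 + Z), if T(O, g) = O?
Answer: -5464/15 ≈ -364.27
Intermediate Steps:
Z = -74/45 ≈ -1.6444
T(-12, -11)*(32 + Z) = -12*(32 - 74/45) = -12*1366/45 = -5464/15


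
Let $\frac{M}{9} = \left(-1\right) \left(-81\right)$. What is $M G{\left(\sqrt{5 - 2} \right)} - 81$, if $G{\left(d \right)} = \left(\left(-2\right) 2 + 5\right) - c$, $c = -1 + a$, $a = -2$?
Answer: $2835$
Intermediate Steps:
$c = -3$ ($c = -1 - 2 = -3$)
$M = 729$ ($M = 9 \left(\left(-1\right) \left(-81\right)\right) = 9 \cdot 81 = 729$)
$G{\left(d \right)} = 4$ ($G{\left(d \right)} = \left(\left(-2\right) 2 + 5\right) - -3 = \left(-4 + 5\right) + 3 = 1 + 3 = 4$)
$M G{\left(\sqrt{5 - 2} \right)} - 81 = 729 \cdot 4 - 81 = 2916 - 81 = 2835$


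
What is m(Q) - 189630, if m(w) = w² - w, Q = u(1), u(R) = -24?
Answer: -189030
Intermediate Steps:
Q = -24
m(Q) - 189630 = -24*(-1 - 24) - 189630 = -24*(-25) - 189630 = 600 - 189630 = -189030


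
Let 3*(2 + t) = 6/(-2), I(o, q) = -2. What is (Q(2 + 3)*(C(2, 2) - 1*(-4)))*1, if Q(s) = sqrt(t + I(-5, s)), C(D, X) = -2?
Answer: 2*I*sqrt(5) ≈ 4.4721*I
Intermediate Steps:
t = -3 (t = -2 + (6/(-2))/3 = -2 + (6*(-1/2))/3 = -2 + (1/3)*(-3) = -2 - 1 = -3)
Q(s) = I*sqrt(5) (Q(s) = sqrt(-3 - 2) = sqrt(-5) = I*sqrt(5))
(Q(2 + 3)*(C(2, 2) - 1*(-4)))*1 = ((I*sqrt(5))*(-2 - 1*(-4)))*1 = ((I*sqrt(5))*(-2 + 4))*1 = ((I*sqrt(5))*2)*1 = (2*I*sqrt(5))*1 = 2*I*sqrt(5)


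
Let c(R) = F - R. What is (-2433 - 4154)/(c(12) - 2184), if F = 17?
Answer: 6587/2179 ≈ 3.0229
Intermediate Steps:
c(R) = 17 - R
(-2433 - 4154)/(c(12) - 2184) = (-2433 - 4154)/((17 - 1*12) - 2184) = -6587/((17 - 12) - 2184) = -6587/(5 - 2184) = -6587/(-2179) = -6587*(-1/2179) = 6587/2179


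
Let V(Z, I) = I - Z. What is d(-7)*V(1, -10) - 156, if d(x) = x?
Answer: -79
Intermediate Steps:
d(-7)*V(1, -10) - 156 = -7*(-10 - 1*1) - 156 = -7*(-10 - 1) - 156 = -7*(-11) - 156 = 77 - 156 = -79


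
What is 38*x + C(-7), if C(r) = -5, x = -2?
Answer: -81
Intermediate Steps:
38*x + C(-7) = 38*(-2) - 5 = -76 - 5 = -81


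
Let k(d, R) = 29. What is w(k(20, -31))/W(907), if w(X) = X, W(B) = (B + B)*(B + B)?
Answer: 29/3290596 ≈ 8.8130e-6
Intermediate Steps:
W(B) = 4*B² (W(B) = (2*B)*(2*B) = 4*B²)
w(k(20, -31))/W(907) = 29/((4*907²)) = 29/((4*822649)) = 29/3290596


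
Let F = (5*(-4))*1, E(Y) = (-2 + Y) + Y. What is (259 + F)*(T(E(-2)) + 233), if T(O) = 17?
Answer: 59750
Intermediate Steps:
E(Y) = -2 + 2*Y
F = -20 (F = -20*1 = -20)
(259 + F)*(T(E(-2)) + 233) = (259 - 20)*(17 + 233) = 239*250 = 59750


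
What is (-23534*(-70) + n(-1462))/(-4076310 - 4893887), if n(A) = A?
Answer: -1645918/8970197 ≈ -0.18349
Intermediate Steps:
(-23534*(-70) + n(-1462))/(-4076310 - 4893887) = (-23534*(-70) - 1462)/(-4076310 - 4893887) = (1647380 - 1462)/(-8970197) = 1645918*(-1/8970197) = -1645918/8970197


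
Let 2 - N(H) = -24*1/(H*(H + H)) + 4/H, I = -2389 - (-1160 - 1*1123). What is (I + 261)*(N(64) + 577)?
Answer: 91889425/1024 ≈ 89736.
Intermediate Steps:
I = -106 (I = -2389 - (-1160 - 1123) = -2389 - 1*(-2283) = -2389 + 2283 = -106)
N(H) = 2 - 4/H + 12/H**2 (N(H) = 2 - (-24*1/(H*(H + H)) + 4/H) = 2 - (-24*1/(2*H**2) + 4/H) = 2 - (-12/H**2 + 4/H) = 2 + (-4/H + 12/H**2) = 2 - 4/H + 12/H**2)
(I + 261)*(N(64) + 577) = (-106 + 261)*((2 - 4/64 + 12/64**2) + 577) = 155*((2 - 4*1/64 + 12*(1/4096)) + 577) = 155*((2 - 1/16 + 3/1024) + 577) = 155*(1987/1024 + 577) = 155*(592835/1024) = 91889425/1024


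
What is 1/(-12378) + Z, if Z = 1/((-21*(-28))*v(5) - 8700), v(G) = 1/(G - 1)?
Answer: -6977/35289678 ≈ -0.00019771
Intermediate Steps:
v(G) = 1/(-1 + G)
Z = -1/8553 (Z = 1/((-21*(-28))/(-1 + 5) - 8700) = 1/(588/4 - 8700) = 1/(588*(¼) - 8700) = 1/(147 - 8700) = 1/(-8553) = -1/8553 ≈ -0.00011692)
1/(-12378) + Z = 1/(-12378) - 1/8553 = -1/12378 - 1/8553 = -6977/35289678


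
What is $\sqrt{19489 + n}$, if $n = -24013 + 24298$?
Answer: $\sqrt{19774} \approx 140.62$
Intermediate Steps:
$n = 285$
$\sqrt{19489 + n} = \sqrt{19489 + 285} = \sqrt{19774}$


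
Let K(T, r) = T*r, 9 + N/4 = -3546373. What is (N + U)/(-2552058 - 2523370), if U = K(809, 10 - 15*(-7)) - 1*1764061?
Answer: 7928277/2537714 ≈ 3.1242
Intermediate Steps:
N = -14185528 (N = -36 + 4*(-3546373) = -36 - 14185492 = -14185528)
U = -1671026 (U = 809*(10 - 15*(-7)) - 1*1764061 = 809*(10 + 105) - 1764061 = 809*115 - 1764061 = 93035 - 1764061 = -1671026)
(N + U)/(-2552058 - 2523370) = (-14185528 - 1671026)/(-2552058 - 2523370) = -15856554/(-5075428) = -15856554*(-1/5075428) = 7928277/2537714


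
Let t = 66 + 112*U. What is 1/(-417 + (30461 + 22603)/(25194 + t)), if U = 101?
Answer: -9143/3799365 ≈ -0.0024065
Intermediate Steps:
t = 11378 (t = 66 + 112*101 = 66 + 11312 = 11378)
1/(-417 + (30461 + 22603)/(25194 + t)) = 1/(-417 + (30461 + 22603)/(25194 + 11378)) = 1/(-417 + 53064/36572) = 1/(-417 + 53064*(1/36572)) = 1/(-417 + 13266/9143) = 1/(-3799365/9143) = -9143/3799365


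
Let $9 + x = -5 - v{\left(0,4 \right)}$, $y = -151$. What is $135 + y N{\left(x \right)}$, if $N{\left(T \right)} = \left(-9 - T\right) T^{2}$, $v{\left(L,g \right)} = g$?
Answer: $-440181$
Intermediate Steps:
$x = -18$ ($x = -9 - 9 = -18$)
$N{\left(T \right)} = T^{2} \left(-9 - T\right)$
$135 + y N{\left(x \right)} = 135 - 151 \left(-18\right)^{2} \left(-9 - -18\right) = 135 - 151 \cdot 324 \left(-9 + 18\right) = 135 - 151 \cdot 324 \cdot 9 = 135 - 440316 = -440181$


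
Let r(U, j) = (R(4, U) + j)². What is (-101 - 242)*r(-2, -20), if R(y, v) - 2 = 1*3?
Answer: -77175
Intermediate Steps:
R(y, v) = 5 (R(y, v) = 2 + 1*3 = 2 + 3 = 5)
r(U, j) = (5 + j)²
(-101 - 242)*r(-2, -20) = (-101 - 242)*(5 - 20)² = -343*(-15)² = -343*225 = -77175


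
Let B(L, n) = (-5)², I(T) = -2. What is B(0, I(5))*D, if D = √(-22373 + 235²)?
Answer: 50*√8213 ≈ 4531.3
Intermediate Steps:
B(L, n) = 25
D = 2*√8213 (D = √(-22373 + 55225) = √32852 = 2*√8213 ≈ 181.25)
B(0, I(5))*D = 25*(2*√8213) = 50*√8213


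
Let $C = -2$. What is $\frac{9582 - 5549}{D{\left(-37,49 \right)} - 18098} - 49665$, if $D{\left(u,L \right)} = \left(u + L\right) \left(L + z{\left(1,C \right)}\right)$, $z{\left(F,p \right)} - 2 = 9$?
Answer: $- \frac{863082403}{17378} \approx -49665.0$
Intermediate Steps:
$z{\left(F,p \right)} = 11$ ($z{\left(F,p \right)} = 2 + 9 = 11$)
$D{\left(u,L \right)} = \left(11 + L\right) \left(L + u\right)$ ($D{\left(u,L \right)} = \left(u + L\right) \left(L + 11\right) = \left(L + u\right) \left(11 + L\right) = \left(11 + L\right) \left(L + u\right)$)
$\frac{9582 - 5549}{D{\left(-37,49 \right)} - 18098} - 49665 = \frac{9582 - 5549}{\left(49^{2} + 11 \cdot 49 + 11 \left(-37\right) + 49 \left(-37\right)\right) - 18098} - 49665 = \frac{4033}{\left(2401 + 539 - 407 - 1813\right) - 18098} - 49665 = \frac{4033}{720 - 18098} - 49665 = \frac{4033}{-17378} - 49665 = 4033 \left(- \frac{1}{17378}\right) - 49665 = - \frac{4033}{17378} - 49665 = - \frac{863082403}{17378}$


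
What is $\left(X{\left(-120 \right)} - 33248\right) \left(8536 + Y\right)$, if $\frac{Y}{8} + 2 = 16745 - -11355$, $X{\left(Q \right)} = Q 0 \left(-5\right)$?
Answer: $-7757423360$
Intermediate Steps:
$X{\left(Q \right)} = 0$ ($X{\left(Q \right)} = 0 \left(-5\right) = 0$)
$Y = 224784$ ($Y = -16 + 8 \left(16745 - -11355\right) = -16 + 8 \left(16745 + 11355\right) = -16 + 8 \cdot 28100 = -16 + 224800 = 224784$)
$\left(X{\left(-120 \right)} - 33248\right) \left(8536 + Y\right) = \left(0 - 33248\right) \left(8536 + 224784\right) = \left(-33248\right) 233320 = -7757423360$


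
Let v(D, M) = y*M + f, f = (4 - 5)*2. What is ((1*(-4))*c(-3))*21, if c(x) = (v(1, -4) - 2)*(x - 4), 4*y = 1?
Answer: -2940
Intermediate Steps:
f = -2 (f = -1*2 = -2)
y = ¼ (y = (¼)*1 = ¼ ≈ 0.25000)
v(D, M) = -2 + M/4 (v(D, M) = M/4 - 2 = -2 + M/4)
c(x) = 20 - 5*x (c(x) = ((-2 + (¼)*(-4)) - 2)*(x - 4) = ((-2 - 1) - 2)*(-4 + x) = (-3 - 2)*(-4 + x) = -5*(-4 + x) = 20 - 5*x)
((1*(-4))*c(-3))*21 = ((1*(-4))*(20 - 5*(-3)))*21 = -4*(20 + 15)*21 = -4*35*21 = -140*21 = -2940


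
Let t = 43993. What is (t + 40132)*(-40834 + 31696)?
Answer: -768734250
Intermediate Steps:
(t + 40132)*(-40834 + 31696) = (43993 + 40132)*(-40834 + 31696) = 84125*(-9138) = -768734250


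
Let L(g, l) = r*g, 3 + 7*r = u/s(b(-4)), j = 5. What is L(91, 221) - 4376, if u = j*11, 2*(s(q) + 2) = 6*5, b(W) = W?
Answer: -4360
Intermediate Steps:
s(q) = 13 (s(q) = -2 + (6*5)/2 = -2 + (½)*30 = -2 + 15 = 13)
u = 55 (u = 5*11 = 55)
r = 16/91 (r = -3/7 + (55/13)/7 = -3/7 + (55*(1/13))/7 = -3/7 + (⅐)*(55/13) = -3/7 + 55/91 = 16/91 ≈ 0.17582)
L(g, l) = 16*g/91
L(91, 221) - 4376 = (16/91)*91 - 4376 = 16 - 4376 = -4360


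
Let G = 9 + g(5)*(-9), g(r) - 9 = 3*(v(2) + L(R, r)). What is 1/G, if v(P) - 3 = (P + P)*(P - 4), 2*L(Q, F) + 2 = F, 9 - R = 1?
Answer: 2/45 ≈ 0.044444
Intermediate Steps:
R = 8 (R = 9 - 1*1 = 9 - 1 = 8)
L(Q, F) = -1 + F/2
v(P) = 3 + 2*P*(-4 + P) (v(P) = 3 + (P + P)*(P - 4) = 3 + (2*P)*(-4 + P) = 3 + 2*P*(-4 + P))
g(r) = -9 + 3*r/2 (g(r) = 9 + 3*((3 - 8*2 + 2*2²) + (-1 + r/2)) = 9 + 3*((3 - 16 + 2*4) + (-1 + r/2)) = 9 + 3*((3 - 16 + 8) + (-1 + r/2)) = 9 + 3*(-5 + (-1 + r/2)) = 9 + 3*(-6 + r/2) = 9 + (-18 + 3*r/2) = -9 + 3*r/2)
G = 45/2 (G = 9 + (-9 + (3/2)*5)*(-9) = 9 + (-9 + 15/2)*(-9) = 9 - 3/2*(-9) = 9 + 27/2 = 45/2 ≈ 22.500)
1/G = 1/(45/2) = 2/45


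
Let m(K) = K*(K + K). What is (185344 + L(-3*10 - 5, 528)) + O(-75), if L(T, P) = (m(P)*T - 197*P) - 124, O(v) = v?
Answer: -19433751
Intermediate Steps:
m(K) = 2*K**2 (m(K) = K*(2*K) = 2*K**2)
L(T, P) = -124 - 197*P + 2*T*P**2 (L(T, P) = ((2*P**2)*T - 197*P) - 124 = (2*T*P**2 - 197*P) - 124 = (-197*P + 2*T*P**2) - 124 = -124 - 197*P + 2*T*P**2)
(185344 + L(-3*10 - 5, 528)) + O(-75) = (185344 + (-124 - 197*528 + 2*(-3*10 - 5)*528**2)) - 75 = (185344 + (-124 - 104016 + 2*(-30 - 5)*278784)) - 75 = (185344 + (-124 - 104016 + 2*(-35)*278784)) - 75 = (185344 + (-124 - 104016 - 19514880)) - 75 = (185344 - 19619020) - 75 = -19433676 - 75 = -19433751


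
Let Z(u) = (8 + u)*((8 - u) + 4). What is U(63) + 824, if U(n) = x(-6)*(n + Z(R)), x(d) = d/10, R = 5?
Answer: 3658/5 ≈ 731.60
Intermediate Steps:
Z(u) = (8 + u)*(12 - u)
x(d) = d/10 (x(d) = d*(⅒) = d/10)
U(n) = -273/5 - 3*n/5 (U(n) = ((⅒)*(-6))*(n + (96 - 1*5² + 4*5)) = -3*(n + (96 - 1*25 + 20))/5 = -3*(n + (96 - 25 + 20))/5 = -3*(n + 91)/5 = -3*(91 + n)/5 = -273/5 - 3*n/5)
U(63) + 824 = (-273/5 - ⅗*63) + 824 = (-273/5 - 189/5) + 824 = -462/5 + 824 = 3658/5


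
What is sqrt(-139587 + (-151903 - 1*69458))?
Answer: 2*I*sqrt(90237) ≈ 600.79*I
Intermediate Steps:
sqrt(-139587 + (-151903 - 1*69458)) = sqrt(-139587 + (-151903 - 69458)) = sqrt(-139587 - 221361) = sqrt(-360948) = 2*I*sqrt(90237)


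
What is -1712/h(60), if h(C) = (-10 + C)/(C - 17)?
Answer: -36808/25 ≈ -1472.3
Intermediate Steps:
h(C) = (-10 + C)/(-17 + C)
-1712/h(60) = -1712*(-17 + 60)/(-10 + 60) = -1712/(50/43) = -1712/((1/43)*50) = -1712/50/43 = -1712*43/50 = -36808/25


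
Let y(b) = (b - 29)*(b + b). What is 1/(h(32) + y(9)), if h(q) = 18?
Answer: -1/342 ≈ -0.0029240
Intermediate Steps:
y(b) = 2*b*(-29 + b) (y(b) = (-29 + b)*(2*b) = 2*b*(-29 + b))
1/(h(32) + y(9)) = 1/(18 + 2*9*(-29 + 9)) = 1/(18 + 2*9*(-20)) = 1/(18 - 360) = 1/(-342) = -1/342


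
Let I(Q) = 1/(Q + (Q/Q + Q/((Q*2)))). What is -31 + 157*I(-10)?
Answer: -841/17 ≈ -49.471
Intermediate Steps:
I(Q) = 1/(3/2 + Q) (I(Q) = 1/(Q + (1 + Q/((2*Q)))) = 1/(Q + (1 + Q*(1/(2*Q)))) = 1/(Q + (1 + ½)) = 1/(Q + 3/2) = 1/(3/2 + Q))
-31 + 157*I(-10) = -31 + 157*(2/(3 + 2*(-10))) = -31 + 157*(2/(3 - 20)) = -31 + 157*(2/(-17)) = -31 + 157*(2*(-1/17)) = -31 + 157*(-2/17) = -31 - 314/17 = -841/17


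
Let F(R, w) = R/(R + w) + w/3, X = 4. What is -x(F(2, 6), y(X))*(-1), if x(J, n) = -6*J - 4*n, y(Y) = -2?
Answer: -11/2 ≈ -5.5000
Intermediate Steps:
F(R, w) = w/3 + R/(R + w) (F(R, w) = R/(R + w) + w*(⅓) = R/(R + w) + w/3 = w/3 + R/(R + w))
-x(F(2, 6), y(X))*(-1) = -(-6*(2 + (⅓)*6² + (⅓)*2*6)/(2 + 6) - 4*(-2))*(-1) = -(-6*(2 + (⅓)*36 + 4)/8 + 8)*(-1) = -(-3*(2 + 12 + 4)/4 + 8)*(-1) = -(-3*18/4 + 8)*(-1) = -(-6*9/4 + 8)*(-1) = -(-27/2 + 8)*(-1) = -(-11)*(-1)/2 = -1*11/2 = -11/2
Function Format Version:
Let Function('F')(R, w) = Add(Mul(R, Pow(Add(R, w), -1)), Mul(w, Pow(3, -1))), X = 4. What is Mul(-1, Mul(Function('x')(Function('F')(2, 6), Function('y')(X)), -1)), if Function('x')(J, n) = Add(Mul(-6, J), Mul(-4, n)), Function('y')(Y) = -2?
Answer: Rational(-11, 2) ≈ -5.5000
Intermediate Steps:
Function('F')(R, w) = Add(Mul(Rational(1, 3), w), Mul(R, Pow(Add(R, w), -1))) (Function('F')(R, w) = Add(Mul(R, Pow(Add(R, w), -1)), Mul(w, Rational(1, 3))) = Add(Mul(R, Pow(Add(R, w), -1)), Mul(Rational(1, 3), w)) = Add(Mul(Rational(1, 3), w), Mul(R, Pow(Add(R, w), -1))))
Mul(-1, Mul(Function('x')(Function('F')(2, 6), Function('y')(X)), -1)) = Mul(-1, Mul(Add(Mul(-6, Mul(Pow(Add(2, 6), -1), Add(2, Mul(Rational(1, 3), Pow(6, 2)), Mul(Rational(1, 3), 2, 6)))), Mul(-4, -2)), -1)) = Mul(-1, Mul(Add(Mul(-6, Mul(Pow(8, -1), Add(2, Mul(Rational(1, 3), 36), 4))), 8), -1)) = Mul(-1, Mul(Add(Mul(-6, Mul(Rational(1, 8), Add(2, 12, 4))), 8), -1)) = Mul(-1, Mul(Add(Mul(-6, Mul(Rational(1, 8), 18)), 8), -1)) = Mul(-1, Mul(Add(Mul(-6, Rational(9, 4)), 8), -1)) = Mul(-1, Mul(Add(Rational(-27, 2), 8), -1)) = Mul(-1, Mul(Rational(-11, 2), -1)) = Mul(-1, Rational(11, 2)) = Rational(-11, 2)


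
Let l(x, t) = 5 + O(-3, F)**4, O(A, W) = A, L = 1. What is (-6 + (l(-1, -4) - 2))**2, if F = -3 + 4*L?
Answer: 6084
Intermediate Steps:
F = 1 (F = -3 + 4*1 = -3 + 4 = 1)
l(x, t) = 86 (l(x, t) = 5 + (-3)**4 = 5 + 81 = 86)
(-6 + (l(-1, -4) - 2))**2 = (-6 + (86 - 2))**2 = (-6 + 84)**2 = 78**2 = 6084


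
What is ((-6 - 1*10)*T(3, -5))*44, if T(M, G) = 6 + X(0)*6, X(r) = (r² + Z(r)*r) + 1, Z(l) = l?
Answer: -8448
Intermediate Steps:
X(r) = 1 + 2*r² (X(r) = (r² + r*r) + 1 = (r² + r²) + 1 = 2*r² + 1 = 1 + 2*r²)
T(M, G) = 12 (T(M, G) = 6 + (1 + 2*0²)*6 = 6 + (1 + 2*0)*6 = 6 + (1 + 0)*6 = 6 + 1*6 = 6 + 6 = 12)
((-6 - 1*10)*T(3, -5))*44 = ((-6 - 1*10)*12)*44 = ((-6 - 10)*12)*44 = -16*12*44 = -192*44 = -8448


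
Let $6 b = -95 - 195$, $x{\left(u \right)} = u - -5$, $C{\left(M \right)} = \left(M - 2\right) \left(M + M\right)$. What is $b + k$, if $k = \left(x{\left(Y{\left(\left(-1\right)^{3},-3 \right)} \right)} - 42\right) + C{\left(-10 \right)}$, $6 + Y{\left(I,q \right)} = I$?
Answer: $\frac{443}{3} \approx 147.67$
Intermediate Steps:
$Y{\left(I,q \right)} = -6 + I$
$C{\left(M \right)} = 2 M \left(-2 + M\right)$ ($C{\left(M \right)} = \left(-2 + M\right) 2 M = 2 M \left(-2 + M\right)$)
$x{\left(u \right)} = 5 + u$ ($x{\left(u \right)} = u + 5 = 5 + u$)
$b = - \frac{145}{3}$ ($b = \frac{-95 - 195}{6} = \frac{1}{6} \left(-290\right) = - \frac{145}{3} \approx -48.333$)
$k = 196$ ($k = \left(\left(5 - \left(6 - \left(-1\right)^{3}\right)\right) - 42\right) + 2 \left(-10\right) \left(-2 - 10\right) = \left(\left(5 - 7\right) - 42\right) + 2 \left(-10\right) \left(-12\right) = \left(\left(5 - 7\right) - 42\right) + 240 = \left(-2 - 42\right) + 240 = -44 + 240 = 196$)
$b + k = - \frac{145}{3} + 196 = \frac{443}{3}$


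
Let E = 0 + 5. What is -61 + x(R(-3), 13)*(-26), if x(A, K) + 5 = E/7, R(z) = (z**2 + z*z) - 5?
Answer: 353/7 ≈ 50.429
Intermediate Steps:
E = 5
R(z) = -5 + 2*z**2 (R(z) = (z**2 + z**2) - 5 = 2*z**2 - 5 = -5 + 2*z**2)
x(A, K) = -30/7 (x(A, K) = -5 + 5/7 = -30/7)
-61 + x(R(-3), 13)*(-26) = -61 - 30/7*(-26) = -61 + 780/7 = 353/7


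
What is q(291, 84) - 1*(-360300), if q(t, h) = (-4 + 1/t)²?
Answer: 30511916869/84681 ≈ 3.6032e+5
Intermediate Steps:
q(291, 84) - 1*(-360300) = (-1 + 4*291)²/291² - 1*(-360300) = (-1 + 1164)²/84681 + 360300 = (1/84681)*1163² + 360300 = (1/84681)*1352569 + 360300 = 1352569/84681 + 360300 = 30511916869/84681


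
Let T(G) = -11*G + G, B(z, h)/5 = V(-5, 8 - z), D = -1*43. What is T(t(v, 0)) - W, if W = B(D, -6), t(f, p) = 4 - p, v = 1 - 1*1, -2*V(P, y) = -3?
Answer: -95/2 ≈ -47.500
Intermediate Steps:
V(P, y) = 3/2 (V(P, y) = -½*(-3) = 3/2)
v = 0 (v = 1 - 1 = 0)
D = -43
B(z, h) = 15/2 (B(z, h) = 5*(3/2) = 15/2)
W = 15/2 ≈ 7.5000
T(G) = -10*G
T(t(v, 0)) - W = -10*(4 - 1*0) - 1*15/2 = -10*(4 + 0) - 15/2 = -10*4 - 15/2 = -40 - 15/2 = -95/2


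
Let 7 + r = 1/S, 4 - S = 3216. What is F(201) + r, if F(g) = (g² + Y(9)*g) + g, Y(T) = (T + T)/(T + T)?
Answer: 131036751/3212 ≈ 40796.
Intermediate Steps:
Y(T) = 1 (Y(T) = (2*T)/((2*T)) = (2*T)*(1/(2*T)) = 1)
S = -3212 (S = 4 - 1*3216 = 4 - 3216 = -3212)
r = -22485/3212 (r = -7 + 1/(-3212) = -7 - 1/3212 = -22485/3212 ≈ -7.0003)
F(g) = g² + 2*g (F(g) = (g² + 1*g) + g = (g² + g) + g = (g + g²) + g = g² + 2*g)
F(201) + r = 201*(2 + 201) - 22485/3212 = 201*203 - 22485/3212 = 40803 - 22485/3212 = 131036751/3212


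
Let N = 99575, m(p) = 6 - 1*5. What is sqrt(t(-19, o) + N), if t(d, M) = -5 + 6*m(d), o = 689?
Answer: 6*sqrt(2766) ≈ 315.56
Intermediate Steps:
m(p) = 1 (m(p) = 6 - 5 = 1)
t(d, M) = 1 (t(d, M) = -5 + 6*1 = -5 + 6 = 1)
sqrt(t(-19, o) + N) = sqrt(1 + 99575) = sqrt(99576) = 6*sqrt(2766)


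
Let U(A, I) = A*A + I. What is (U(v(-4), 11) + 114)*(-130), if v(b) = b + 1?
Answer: -17420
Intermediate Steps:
v(b) = 1 + b
U(A, I) = I + A² (U(A, I) = A² + I = I + A²)
(U(v(-4), 11) + 114)*(-130) = ((11 + (1 - 4)²) + 114)*(-130) = ((11 + (-3)²) + 114)*(-130) = ((11 + 9) + 114)*(-130) = (20 + 114)*(-130) = 134*(-130) = -17420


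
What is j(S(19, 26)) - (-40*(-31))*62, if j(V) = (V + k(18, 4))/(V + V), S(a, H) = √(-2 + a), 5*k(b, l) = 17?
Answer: -153759/2 + √17/10 ≈ -76879.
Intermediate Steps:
k(b, l) = 17/5 (k(b, l) = (⅕)*17 = 17/5)
j(V) = (17/5 + V)/(2*V) (j(V) = (V + 17/5)/(V + V) = (17/5 + V)/((2*V)) = (17/5 + V)*(1/(2*V)) = (17/5 + V)/(2*V))
j(S(19, 26)) - (-40*(-31))*62 = (17 + 5*√(-2 + 19))/(10*(√(-2 + 19))) - (-40*(-31))*62 = (17 + 5*√17)/(10*(√17)) - 1240*62 = (√17/17)*(17 + 5*√17)/10 - 1*76880 = √17*(17 + 5*√17)/170 - 76880 = -76880 + √17*(17 + 5*√17)/170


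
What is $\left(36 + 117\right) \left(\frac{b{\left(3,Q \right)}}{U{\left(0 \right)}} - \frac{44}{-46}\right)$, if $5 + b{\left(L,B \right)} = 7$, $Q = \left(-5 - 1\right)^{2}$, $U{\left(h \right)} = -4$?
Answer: $\frac{3213}{46} \approx 69.848$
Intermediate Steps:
$Q = 36$ ($Q = \left(-6\right)^{2} = 36$)
$b{\left(L,B \right)} = 2$ ($b{\left(L,B \right)} = -5 + 7 = 2$)
$\left(36 + 117\right) \left(\frac{b{\left(3,Q \right)}}{U{\left(0 \right)}} - \frac{44}{-46}\right) = \left(36 + 117\right) \left(\frac{2}{-4} - \frac{44}{-46}\right) = 153 \left(2 \left(- \frac{1}{4}\right) - - \frac{22}{23}\right) = 153 \left(- \frac{1}{2} + \frac{22}{23}\right) = 153 \cdot \frac{21}{46} = \frac{3213}{46}$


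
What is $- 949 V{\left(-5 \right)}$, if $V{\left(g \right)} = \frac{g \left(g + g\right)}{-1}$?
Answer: $47450$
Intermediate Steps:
$V{\left(g \right)} = - 2 g^{2}$ ($V{\left(g \right)} = g 2 g \left(-1\right) = 2 g^{2} \left(-1\right) = - 2 g^{2}$)
$- 949 V{\left(-5 \right)} = - 949 \left(- 2 \left(-5\right)^{2}\right) = - 949 \left(\left(-2\right) 25\right) = \left(-949\right) \left(-50\right) = 47450$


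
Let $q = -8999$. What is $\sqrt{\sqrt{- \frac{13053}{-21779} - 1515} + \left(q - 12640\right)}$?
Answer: $\frac{\sqrt{-10263915234399 + 43558 i \sqrt{179579463207}}}{21779} \approx 0.13227 + 147.1 i$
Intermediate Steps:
$\sqrt{\sqrt{- \frac{13053}{-21779} - 1515} + \left(q - 12640\right)} = \sqrt{\sqrt{- \frac{13053}{-21779} - 1515} - 21639} = \sqrt{\sqrt{\left(-13053\right) \left(- \frac{1}{21779}\right) - 1515} - 21639} = \sqrt{\sqrt{\frac{13053}{21779} - 1515} - 21639} = \sqrt{\sqrt{- \frac{32982132}{21779}} - 21639} = \sqrt{\frac{2 i \sqrt{179579463207}}{21779} - 21639} = \sqrt{-21639 + \frac{2 i \sqrt{179579463207}}{21779}}$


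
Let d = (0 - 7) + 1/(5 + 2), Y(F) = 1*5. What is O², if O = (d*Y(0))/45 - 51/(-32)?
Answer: 312481/451584 ≈ 0.69197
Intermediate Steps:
Y(F) = 5
d = -48/7 (d = -7 + 1/7 = -7 + ⅐ = -48/7 ≈ -6.8571)
O = 559/672 (O = -48/7*5/45 - 51/(-32) = -240/7*1/45 - 51*(-1/32) = -16/21 + 51/32 = 559/672 ≈ 0.83185)
O² = (559/672)² = 312481/451584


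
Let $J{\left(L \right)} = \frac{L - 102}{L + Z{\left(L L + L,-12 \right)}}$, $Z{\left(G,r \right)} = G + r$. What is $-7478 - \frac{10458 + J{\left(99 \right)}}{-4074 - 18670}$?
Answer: $- \frac{566160280247}{75714776} \approx -7477.5$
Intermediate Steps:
$J{\left(L \right)} = \frac{-102 + L}{-12 + L^{2} + 2 L}$ ($J{\left(L \right)} = \frac{L - 102}{L - \left(12 - L - L L\right)} = \frac{-102 + L}{L - \left(12 - L - L^{2}\right)} = \frac{-102 + L}{L + \left(-12 + L + L^{2}\right)} = \frac{-102 + L}{-12 + L^{2} + 2 L}$)
$-7478 - \frac{10458 + J{\left(99 \right)}}{-4074 - 18670} = -7478 - \frac{10458 + \frac{-102 + 99}{-12 + 99 + 99 \left(1 + 99\right)}}{-4074 - 18670} = -7478 - \frac{10458 + \frac{1}{-12 + 99 + 99 \cdot 100} \left(-3\right)}{-22744} = -7478 - \left(10458 + \frac{1}{-12 + 99 + 9900} \left(-3\right)\right) \left(- \frac{1}{22744}\right) = -7478 - \left(10458 + \frac{1}{9987} \left(-3\right)\right) \left(- \frac{1}{22744}\right) = -7478 - \left(10458 - \frac{1}{3329}\right) \left(- \frac{1}{22744}\right) = -7478 - \frac{34814681}{3329} \left(- \frac{1}{22744}\right) = -7478 - - \frac{34814681}{75714776} = -7478 + \frac{34814681}{75714776} = - \frac{566160280247}{75714776}$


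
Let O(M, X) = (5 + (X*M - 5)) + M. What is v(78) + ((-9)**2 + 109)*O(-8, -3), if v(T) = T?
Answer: 3118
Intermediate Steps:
O(M, X) = M + M*X (O(M, X) = (5 + (M*X - 5)) + M = (5 + (-5 + M*X)) + M = M*X + M = M + M*X)
v(78) + ((-9)**2 + 109)*O(-8, -3) = 78 + ((-9)**2 + 109)*(-8*(1 - 3)) = 78 + (81 + 109)*(-8*(-2)) = 78 + 190*16 = 78 + 3040 = 3118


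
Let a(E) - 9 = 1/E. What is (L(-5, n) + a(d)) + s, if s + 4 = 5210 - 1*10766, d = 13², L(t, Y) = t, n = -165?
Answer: -938963/169 ≈ -5556.0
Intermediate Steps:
d = 169
a(E) = 9 + 1/E
s = -5560 (s = -4 + (5210 - 1*10766) = -4 + (5210 - 10766) = -4 - 5556 = -5560)
(L(-5, n) + a(d)) + s = (-5 + (9 + 1/169)) - 5560 = (-5 + 1522/169) - 5560 = 677/169 - 5560 = -938963/169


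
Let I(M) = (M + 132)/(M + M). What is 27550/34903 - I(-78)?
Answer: 54233/47762 ≈ 1.1355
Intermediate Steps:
I(M) = (132 + M)/(2*M) (I(M) = (132 + M)/((2*M)) = (132 + M)*(1/(2*M)) = (132 + M)/(2*M))
27550/34903 - I(-78) = 27550/34903 - (132 - 78)/(2*(-78)) = 27550*(1/34903) - (-1)*54/(2*78) = 1450/1837 - 1*(-9/26) = 1450/1837 + 9/26 = 54233/47762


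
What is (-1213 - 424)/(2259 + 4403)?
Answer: -1637/6662 ≈ -0.24572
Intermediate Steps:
(-1213 - 424)/(2259 + 4403) = -1637/6662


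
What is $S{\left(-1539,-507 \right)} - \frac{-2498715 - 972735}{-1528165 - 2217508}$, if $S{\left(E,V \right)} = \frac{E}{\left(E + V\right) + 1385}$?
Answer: $\frac{3469962297}{2475889853} \approx 1.4015$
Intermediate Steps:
$S{\left(E,V \right)} = \frac{E}{1385 + E + V}$
$S{\left(-1539,-507 \right)} - \frac{-2498715 - 972735}{-1528165 - 2217508} = - \frac{1539}{1385 - 1539 - 507} - \frac{-2498715 - 972735}{-1528165 - 2217508} = - \frac{1539}{-661} - - \frac{3471450}{-3745673} = \left(-1539\right) \left(- \frac{1}{661}\right) - \left(-3471450\right) \left(- \frac{1}{3745673}\right) = \frac{1539}{661} - \frac{3471450}{3745673} = \frac{3469962297}{2475889853}$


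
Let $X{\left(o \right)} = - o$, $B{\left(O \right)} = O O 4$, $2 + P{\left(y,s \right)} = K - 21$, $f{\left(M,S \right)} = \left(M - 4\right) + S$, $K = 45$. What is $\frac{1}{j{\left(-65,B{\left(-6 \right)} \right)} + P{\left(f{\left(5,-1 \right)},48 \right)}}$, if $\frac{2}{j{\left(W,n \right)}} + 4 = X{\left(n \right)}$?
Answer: $\frac{74}{1627} \approx 0.045482$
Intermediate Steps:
$f{\left(M,S \right)} = -4 + M + S$ ($f{\left(M,S \right)} = \left(-4 + M\right) + S = -4 + M + S$)
$P{\left(y,s \right)} = 22$ ($P{\left(y,s \right)} = -2 + \left(45 - 21\right) = -2 + 24 = 22$)
$B{\left(O \right)} = 4 O^{2}$ ($B{\left(O \right)} = O^{2} \cdot 4 = 4 O^{2}$)
$j{\left(W,n \right)} = \frac{2}{-4 - n}$
$\frac{1}{j{\left(-65,B{\left(-6 \right)} \right)} + P{\left(f{\left(5,-1 \right)},48 \right)}} = \frac{1}{- \frac{2}{4 + 4 \left(-6\right)^{2}} + 22} = \frac{1}{- \frac{2}{4 + 4 \cdot 36} + 22} = \frac{1}{- \frac{2}{4 + 144} + 22} = \frac{1}{- \frac{2}{148} + 22} = \frac{1}{\left(-2\right) \frac{1}{148} + 22} = \frac{1}{- \frac{1}{74} + 22} = \frac{1}{\frac{1627}{74}} = \frac{74}{1627}$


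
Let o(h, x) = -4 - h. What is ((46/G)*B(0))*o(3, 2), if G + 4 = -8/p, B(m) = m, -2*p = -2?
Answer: 0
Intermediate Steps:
p = 1 (p = -1/2*(-2) = 1)
G = -12 (G = -4 - 8/1 = -4 - 8*1 = -4 - 8 = -12)
((46/G)*B(0))*o(3, 2) = ((46/(-12))*0)*(-4 - 1*3) = ((46*(-1/12))*0)*(-4 - 3) = -23/6*0*(-7) = 0*(-7) = 0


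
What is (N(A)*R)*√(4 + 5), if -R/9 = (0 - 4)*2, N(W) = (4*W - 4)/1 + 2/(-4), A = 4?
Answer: 2484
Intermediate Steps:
N(W) = -9/2 + 4*W (N(W) = (-4 + 4*W)*1 + 2*(-¼) = (-4 + 4*W) - ½ = -9/2 + 4*W)
R = 72 (R = -9*(0 - 4)*2 = -(-36)*2 = -9*(-8) = 72)
(N(A)*R)*√(4 + 5) = ((-9/2 + 4*4)*72)*√(4 + 5) = ((-9/2 + 16)*72)*√9 = ((23/2)*72)*3 = 828*3 = 2484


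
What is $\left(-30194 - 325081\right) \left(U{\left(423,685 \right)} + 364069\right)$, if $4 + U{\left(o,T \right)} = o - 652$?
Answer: $-129261834900$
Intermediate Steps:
$U{\left(o,T \right)} = -656 + o$ ($U{\left(o,T \right)} = -4 + \left(o - 652\right) = -4 + \left(-652 + o\right) = -656 + o$)
$\left(-30194 - 325081\right) \left(U{\left(423,685 \right)} + 364069\right) = \left(-30194 - 325081\right) \left(\left(-656 + 423\right) + 364069\right) = - 355275 \left(-233 + 364069\right) = \left(-355275\right) 363836 = -129261834900$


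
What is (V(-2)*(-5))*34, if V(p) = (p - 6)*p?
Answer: -2720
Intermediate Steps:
V(p) = p*(-6 + p) (V(p) = (-6 + p)*p = p*(-6 + p))
(V(-2)*(-5))*34 = (-2*(-6 - 2)*(-5))*34 = (-2*(-8)*(-5))*34 = (16*(-5))*34 = -80*34 = -2720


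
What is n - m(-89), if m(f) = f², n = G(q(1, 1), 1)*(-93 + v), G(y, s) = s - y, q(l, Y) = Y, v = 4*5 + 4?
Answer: -7921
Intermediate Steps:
v = 24 (v = 20 + 4 = 24)
n = 0 (n = (1 - 1*1)*(-93 + 24) = (1 - 1)*(-69) = 0*(-69) = 0)
n - m(-89) = 0 - 1*(-89)² = 0 - 1*7921 = 0 - 7921 = -7921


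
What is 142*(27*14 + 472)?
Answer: 120700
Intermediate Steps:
142*(27*14 + 472) = 142*(378 + 472) = 142*850 = 120700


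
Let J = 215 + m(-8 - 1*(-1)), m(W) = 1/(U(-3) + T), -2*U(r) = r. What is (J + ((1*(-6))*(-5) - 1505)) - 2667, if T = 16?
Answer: -137443/35 ≈ -3926.9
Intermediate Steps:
U(r) = -r/2
m(W) = 2/35 (m(W) = 1/(-½*(-3) + 16) = 1/(3/2 + 16) = 1/(35/2) = 2/35)
J = 7527/35 (J = 215 + 2/35 = 7527/35 ≈ 215.06)
(J + ((1*(-6))*(-5) - 1505)) - 2667 = (7527/35 + ((1*(-6))*(-5) - 1505)) - 2667 = (7527/35 + (-6*(-5) - 1505)) - 2667 = (7527/35 + (30 - 1505)) - 2667 = (7527/35 - 1475) - 2667 = -44098/35 - 2667 = -137443/35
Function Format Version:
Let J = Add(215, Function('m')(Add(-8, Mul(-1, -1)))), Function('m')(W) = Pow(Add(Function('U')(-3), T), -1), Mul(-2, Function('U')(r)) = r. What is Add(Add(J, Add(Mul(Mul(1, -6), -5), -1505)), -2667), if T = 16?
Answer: Rational(-137443, 35) ≈ -3926.9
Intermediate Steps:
Function('U')(r) = Mul(Rational(-1, 2), r)
Function('m')(W) = Rational(2, 35) (Function('m')(W) = Pow(Add(Mul(Rational(-1, 2), -3), 16), -1) = Pow(Add(Rational(3, 2), 16), -1) = Pow(Rational(35, 2), -1) = Rational(2, 35))
J = Rational(7527, 35) (J = Add(215, Rational(2, 35)) = Rational(7527, 35) ≈ 215.06)
Add(Add(J, Add(Mul(Mul(1, -6), -5), -1505)), -2667) = Add(Add(Rational(7527, 35), Add(Mul(Mul(1, -6), -5), -1505)), -2667) = Add(Add(Rational(7527, 35), Add(Mul(-6, -5), -1505)), -2667) = Add(Add(Rational(7527, 35), Add(30, -1505)), -2667) = Add(Add(Rational(7527, 35), -1475), -2667) = Add(Rational(-44098, 35), -2667) = Rational(-137443, 35)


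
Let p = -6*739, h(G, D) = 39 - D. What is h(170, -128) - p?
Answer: 4601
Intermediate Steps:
p = -4434
h(170, -128) - p = (39 - 1*(-128)) - 1*(-4434) = (39 + 128) + 4434 = 167 + 4434 = 4601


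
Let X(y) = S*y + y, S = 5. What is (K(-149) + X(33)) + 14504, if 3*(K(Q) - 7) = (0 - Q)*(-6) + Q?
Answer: 43084/3 ≈ 14361.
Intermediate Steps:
K(Q) = 7 + 7*Q/3 (K(Q) = 7 + ((0 - Q)*(-6) + Q)/3 = 7 + (-Q*(-6) + Q)/3 = 7 + (6*Q + Q)/3 = 7 + (7*Q)/3 = 7 + 7*Q/3)
X(y) = 6*y (X(y) = 5*y + y = 6*y)
(K(-149) + X(33)) + 14504 = ((7 + (7/3)*(-149)) + 6*33) + 14504 = ((7 - 1043/3) + 198) + 14504 = (-1022/3 + 198) + 14504 = -428/3 + 14504 = 43084/3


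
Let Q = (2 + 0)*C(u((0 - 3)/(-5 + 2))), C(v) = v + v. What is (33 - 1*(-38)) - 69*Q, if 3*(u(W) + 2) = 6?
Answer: 71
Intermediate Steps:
u(W) = 0 (u(W) = -2 + (⅓)*6 = -2 + 2 = 0)
C(v) = 2*v
Q = 0 (Q = (2 + 0)*(2*0) = 2*0 = 0)
(33 - 1*(-38)) - 69*Q = (33 - 1*(-38)) - 69*0 = (33 + 38) + 0 = 71 + 0 = 71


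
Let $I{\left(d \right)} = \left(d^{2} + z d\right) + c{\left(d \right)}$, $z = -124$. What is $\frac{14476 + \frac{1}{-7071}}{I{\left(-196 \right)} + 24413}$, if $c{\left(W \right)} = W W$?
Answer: $\frac{102359795}{887756979} \approx 0.1153$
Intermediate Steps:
$c{\left(W \right)} = W^{2}$
$I{\left(d \right)} = - 124 d + 2 d^{2}$ ($I{\left(d \right)} = \left(d^{2} - 124 d\right) + d^{2} = - 124 d + 2 d^{2}$)
$\frac{14476 + \frac{1}{-7071}}{I{\left(-196 \right)} + 24413} = \frac{14476 + \frac{1}{-7071}}{2 \left(-196\right) \left(-62 - 196\right) + 24413} = \frac{14476 - \frac{1}{7071}}{2 \left(-196\right) \left(-258\right) + 24413} = \frac{102359795}{7071 \left(101136 + 24413\right)} = \frac{102359795}{7071 \cdot 125549} = \frac{102359795}{7071} \cdot \frac{1}{125549} = \frac{102359795}{887756979}$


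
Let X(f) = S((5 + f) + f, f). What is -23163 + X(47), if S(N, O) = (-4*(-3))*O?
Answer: -22599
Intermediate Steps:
S(N, O) = 12*O
X(f) = 12*f
-23163 + X(47) = -23163 + 12*47 = -23163 + 564 = -22599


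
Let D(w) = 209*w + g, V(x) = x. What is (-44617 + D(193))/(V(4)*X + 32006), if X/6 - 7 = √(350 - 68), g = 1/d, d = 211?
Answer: -14527831873/109192905542 + 5418474*√282/54596452771 ≈ -0.13138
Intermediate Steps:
g = 1/211 ≈ 0.0047393
X = 42 + 6*√282 (X = 42 + 6*√(350 - 68) = 42 + 6*√282 ≈ 142.76)
D(w) = 1/211 + 209*w (D(w) = 209*w + 1/211 = 1/211 + 209*w)
(-44617 + D(193))/(V(4)*X + 32006) = (-44617 + (1/211 + 209*193))/(4*(42 + 6*√282) + 32006) = (-44617 + (1/211 + 40337))/((168 + 24*√282) + 32006) = (-44617 + 8511108/211)/(32174 + 24*√282) = -903079/(211*(32174 + 24*√282))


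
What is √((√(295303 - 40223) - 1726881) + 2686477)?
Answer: √(959596 + 2*√63770) ≈ 979.85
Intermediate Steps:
√((√(295303 - 40223) - 1726881) + 2686477) = √((√255080 - 1726881) + 2686477) = √((2*√63770 - 1726881) + 2686477) = √((-1726881 + 2*√63770) + 2686477) = √(959596 + 2*√63770)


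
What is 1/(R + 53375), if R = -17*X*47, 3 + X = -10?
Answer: 1/63762 ≈ 1.5683e-5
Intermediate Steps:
X = -13 (X = -3 - 10 = -13)
R = 10387 (R = -17*(-13)*47 = 221*47 = 10387)
1/(R + 53375) = 1/(10387 + 53375) = 1/63762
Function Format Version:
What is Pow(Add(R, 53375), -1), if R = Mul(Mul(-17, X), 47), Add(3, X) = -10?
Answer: Rational(1, 63762) ≈ 1.5683e-5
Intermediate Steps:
X = -13 (X = Add(-3, -10) = -13)
R = 10387 (R = Mul(Mul(-17, -13), 47) = Mul(221, 47) = 10387)
Pow(Add(R, 53375), -1) = Pow(Add(10387, 53375), -1) = Pow(63762, -1) = Rational(1, 63762)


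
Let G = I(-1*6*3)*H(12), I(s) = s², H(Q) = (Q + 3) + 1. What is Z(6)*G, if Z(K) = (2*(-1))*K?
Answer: -62208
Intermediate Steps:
H(Q) = 4 + Q (H(Q) = (3 + Q) + 1 = 4 + Q)
Z(K) = -2*K
G = 5184 (G = (-1*6*3)²*(4 + 12) = (-6*3)²*16 = (-18)²*16 = 324*16 = 5184)
Z(6)*G = -2*6*5184 = -12*5184 = -62208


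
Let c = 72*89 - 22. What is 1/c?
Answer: 1/6386 ≈ 0.00015659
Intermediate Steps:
c = 6386 (c = 6408 - 22 = 6386)
1/c = 1/6386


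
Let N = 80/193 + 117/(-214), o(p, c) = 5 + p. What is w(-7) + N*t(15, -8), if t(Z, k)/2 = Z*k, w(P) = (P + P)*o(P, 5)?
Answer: 1233548/20651 ≈ 59.733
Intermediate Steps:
N = -5461/41302 (N = 80*(1/193) + 117*(-1/214) = 80/193 - 117/214 = -5461/41302 ≈ -0.13222)
w(P) = 2*P*(5 + P) (w(P) = (P + P)*(5 + P) = (2*P)*(5 + P) = 2*P*(5 + P))
t(Z, k) = 2*Z*k (t(Z, k) = 2*(Z*k) = 2*Z*k)
w(-7) + N*t(15, -8) = 2*(-7)*(5 - 7) - 5461*15*(-8)/20651 = 2*(-7)*(-2) - 5461/41302*(-240) = 28 + 655320/20651 = 1233548/20651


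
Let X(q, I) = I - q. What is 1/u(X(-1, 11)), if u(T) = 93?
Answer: 1/93 ≈ 0.010753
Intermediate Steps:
1/u(X(-1, 11)) = 1/93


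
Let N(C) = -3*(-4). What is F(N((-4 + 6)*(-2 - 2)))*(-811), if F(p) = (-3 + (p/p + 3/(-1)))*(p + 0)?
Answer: 48660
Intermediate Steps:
N(C) = 12
F(p) = -5*p (F(p) = (-3 + (1 + 3*(-1)))*p = (-3 + (1 - 3))*p = (-3 - 2)*p = -5*p)
F(N((-4 + 6)*(-2 - 2)))*(-811) = -5*12*(-811) = -60*(-811) = 48660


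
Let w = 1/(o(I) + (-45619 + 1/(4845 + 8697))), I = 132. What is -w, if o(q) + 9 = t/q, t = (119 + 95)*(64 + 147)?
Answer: 74481/3372940918 ≈ 2.2082e-5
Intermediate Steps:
t = 45154 (t = 214*211 = 45154)
o(q) = -9 + 45154/q
w = -74481/3372940918 (w = 1/((-9 + 45154/132) + (-45619 + 1/(4845 + 8697))) = 1/((-9 + 45154*(1/132)) + (-45619 + 1/13542)) = 1/((-9 + 22577/66) + (-45619 + 1/13542)) = 1/(21983/66 - 617772497/13542) = 1/(-3372940918/74481) = -74481/3372940918 ≈ -2.2082e-5)
-w = -1*(-74481/3372940918) = 74481/3372940918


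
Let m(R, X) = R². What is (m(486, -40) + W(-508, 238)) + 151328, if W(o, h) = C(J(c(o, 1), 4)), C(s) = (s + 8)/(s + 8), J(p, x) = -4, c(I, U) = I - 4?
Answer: 387525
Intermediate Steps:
c(I, U) = -4 + I
C(s) = 1 (C(s) = (8 + s)/(8 + s) = 1)
W(o, h) = 1
(m(486, -40) + W(-508, 238)) + 151328 = (486² + 1) + 151328 = (236196 + 1) + 151328 = 236197 + 151328 = 387525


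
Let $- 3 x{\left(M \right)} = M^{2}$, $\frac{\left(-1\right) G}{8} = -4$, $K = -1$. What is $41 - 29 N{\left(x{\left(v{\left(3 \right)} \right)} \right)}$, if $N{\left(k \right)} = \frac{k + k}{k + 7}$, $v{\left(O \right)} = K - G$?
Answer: $- \frac{3229}{178} \approx -18.14$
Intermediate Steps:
$G = 32$ ($G = \left(-8\right) \left(-4\right) = 32$)
$v{\left(O \right)} = -33$ ($v{\left(O \right)} = -1 - 32 = -33$)
$x{\left(M \right)} = - \frac{M^{2}}{3}$
$N{\left(k \right)} = \frac{2 k}{7 + k}$
$41 - 29 N{\left(x{\left(v{\left(3 \right)} \right)} \right)} = 41 - 29 \frac{2 \left(- \frac{\left(-33\right)^{2}}{3}\right)}{7 - \frac{\left(-33\right)^{2}}{3}} = 41 - 29 \frac{2 \left(\left(- \frac{1}{3}\right) 1089\right)}{7 - 363} = 41 - 29 \cdot 2 \left(-363\right) \frac{1}{7 - 363} = 41 - 29 \cdot 2 \left(-363\right) \frac{1}{-356} = 41 - 29 \cdot 2 \left(-363\right) \left(- \frac{1}{356}\right) = 41 - \frac{10527}{178} = - \frac{3229}{178}$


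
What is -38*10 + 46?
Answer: -334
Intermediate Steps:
-38*10 + 46 = -380 + 46 = -334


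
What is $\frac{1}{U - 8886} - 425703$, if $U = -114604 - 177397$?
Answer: $- \frac{128088498562}{300887} \approx -4.257 \cdot 10^{5}$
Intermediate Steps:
$U = -292001$ ($U = -114604 - 177397 = -292001$)
$\frac{1}{U - 8886} - 425703 = \frac{1}{-292001 - 8886} - 425703 = \frac{1}{-300887} - 425703 = - \frac{1}{300887} - 425703 = - \frac{128088498562}{300887}$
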